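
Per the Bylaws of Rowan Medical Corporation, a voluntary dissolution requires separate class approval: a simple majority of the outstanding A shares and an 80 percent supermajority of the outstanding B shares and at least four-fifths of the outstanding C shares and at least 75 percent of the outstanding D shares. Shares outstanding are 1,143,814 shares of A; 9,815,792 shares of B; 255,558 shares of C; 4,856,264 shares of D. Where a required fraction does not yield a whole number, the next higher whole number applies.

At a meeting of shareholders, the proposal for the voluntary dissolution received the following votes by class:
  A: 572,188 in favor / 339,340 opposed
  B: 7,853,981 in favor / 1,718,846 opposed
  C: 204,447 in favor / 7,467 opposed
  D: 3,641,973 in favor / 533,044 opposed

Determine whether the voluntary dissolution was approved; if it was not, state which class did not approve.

Not approved — the D shares did not give the required vote.

A: a majority of 1143814 is 571908; 571,908 required, 572,188 in favor — approved.
B: 4/5 of 9815792 = 7852633.60, rounded up to 7852634; 7,852,634 required, 7,853,981 in favor — approved.
C: 4/5 of 255558 = 204446.40, rounded up to 204447; 204,447 required, 204,447 in favor — approved.
D: 3/4 of 4856264 = 3642198; 3,642,198 required, 3,641,973 in favor — not approved.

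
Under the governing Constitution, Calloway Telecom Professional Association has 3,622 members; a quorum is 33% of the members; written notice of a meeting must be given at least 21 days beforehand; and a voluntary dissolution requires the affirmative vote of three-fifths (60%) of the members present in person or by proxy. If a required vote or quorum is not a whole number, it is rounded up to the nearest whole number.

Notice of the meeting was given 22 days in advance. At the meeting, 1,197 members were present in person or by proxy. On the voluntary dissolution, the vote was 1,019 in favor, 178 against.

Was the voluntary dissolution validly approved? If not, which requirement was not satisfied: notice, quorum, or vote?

Notice: 22 days given; 21 required. Satisfied.
Quorum: 33% of 3,622 = 1,195.26, rounded up to 1,196; 1,197 present. Satisfied.
Vote: requires three-fifths of those present (1,197); 3/5 of 1197 = 718.20, rounded up to 719, so 719 needed; 1,019 in favor. Satisfied.

Valid — all requirements satisfied.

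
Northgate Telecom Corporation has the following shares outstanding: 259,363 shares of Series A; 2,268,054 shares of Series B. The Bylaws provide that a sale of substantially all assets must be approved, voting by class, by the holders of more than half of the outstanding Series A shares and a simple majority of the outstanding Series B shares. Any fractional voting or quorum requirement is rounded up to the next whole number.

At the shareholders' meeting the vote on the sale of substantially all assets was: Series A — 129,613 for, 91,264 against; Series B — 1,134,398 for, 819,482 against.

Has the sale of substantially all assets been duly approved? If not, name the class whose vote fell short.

Series A: a majority of 259363 is 129682; 129,682 required, 129,613 in favor — not approved.
Series B: a majority of 2268054 is 1134028; 1,134,028 required, 1,134,398 in favor — approved.

Not approved — the Series A shares did not give the required vote.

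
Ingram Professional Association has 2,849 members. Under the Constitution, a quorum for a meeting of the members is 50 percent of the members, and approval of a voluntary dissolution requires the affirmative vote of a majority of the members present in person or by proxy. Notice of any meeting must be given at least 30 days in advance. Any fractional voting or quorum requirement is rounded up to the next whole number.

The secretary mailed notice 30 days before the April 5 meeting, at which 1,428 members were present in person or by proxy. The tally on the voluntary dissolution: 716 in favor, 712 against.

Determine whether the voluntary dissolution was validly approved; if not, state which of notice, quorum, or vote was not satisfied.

Valid — all requirements satisfied.

Notice: 30 days given; 30 required. Satisfied.
Quorum: 50% of 2,849 = 1,424.50, rounded up to 1,425; 1,428 present. Satisfied.
Vote: requires a majority of those present (1,428); a majority of 1428 is 715, so 715 needed; 716 in favor. Satisfied.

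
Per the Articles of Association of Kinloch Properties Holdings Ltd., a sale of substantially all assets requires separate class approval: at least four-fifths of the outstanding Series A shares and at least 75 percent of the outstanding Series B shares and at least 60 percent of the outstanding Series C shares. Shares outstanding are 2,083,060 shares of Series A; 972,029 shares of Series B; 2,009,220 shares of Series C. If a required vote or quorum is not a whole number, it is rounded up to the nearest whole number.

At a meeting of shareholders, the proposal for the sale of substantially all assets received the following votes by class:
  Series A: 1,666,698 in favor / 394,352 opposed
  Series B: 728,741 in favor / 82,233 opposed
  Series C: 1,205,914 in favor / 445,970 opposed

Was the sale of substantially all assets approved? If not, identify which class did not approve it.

Not approved — the Series B shares did not give the required vote.

Series A: 4/5 of 2083060 = 1666448; 1,666,448 required, 1,666,698 in favor — approved.
Series B: 3/4 of 972029 = 729021.75, rounded up to 729022; 729,022 required, 728,741 in favor — not approved.
Series C: 3/5 of 2009220 = 1205532; 1,205,532 required, 1,205,914 in favor — approved.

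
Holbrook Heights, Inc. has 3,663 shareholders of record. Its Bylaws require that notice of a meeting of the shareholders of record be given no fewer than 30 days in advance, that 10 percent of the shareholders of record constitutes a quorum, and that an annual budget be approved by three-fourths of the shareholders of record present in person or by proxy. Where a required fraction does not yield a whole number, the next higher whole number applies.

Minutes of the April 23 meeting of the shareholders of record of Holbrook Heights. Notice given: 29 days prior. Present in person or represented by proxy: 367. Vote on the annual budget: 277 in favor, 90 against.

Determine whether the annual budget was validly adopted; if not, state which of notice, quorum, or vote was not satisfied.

Invalid — notice requirement not satisfied.

Notice: 29 days given; 30 required. Not satisfied.
Quorum: 10% of 3,663 = 366.30, rounded up to 367; 367 present. Satisfied.
Vote: requires three-fourths of those present (367); 3/4 of 367 = 275.25, rounded up to 276, so 276 needed; 277 in favor. Satisfied.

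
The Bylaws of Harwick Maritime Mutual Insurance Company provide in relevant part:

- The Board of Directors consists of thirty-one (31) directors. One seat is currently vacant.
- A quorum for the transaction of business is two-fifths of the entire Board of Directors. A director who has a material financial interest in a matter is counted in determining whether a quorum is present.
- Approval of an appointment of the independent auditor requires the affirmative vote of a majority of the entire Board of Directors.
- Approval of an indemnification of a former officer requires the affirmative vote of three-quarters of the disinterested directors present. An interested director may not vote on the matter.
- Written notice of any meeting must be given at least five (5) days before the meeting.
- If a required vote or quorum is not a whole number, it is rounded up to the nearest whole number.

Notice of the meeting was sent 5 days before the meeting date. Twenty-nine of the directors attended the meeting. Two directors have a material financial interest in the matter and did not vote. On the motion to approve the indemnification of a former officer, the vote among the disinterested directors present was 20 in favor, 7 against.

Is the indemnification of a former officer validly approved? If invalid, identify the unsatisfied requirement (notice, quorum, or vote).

Notice: 5 days given; 5 required (5 ≥ 5). Satisfied.
Quorum: 29 present (interested directors count toward quorum); quorum is 13. Satisfied.
Vote: the indemnification of a former officer requires three-fourths of the disinterested directors present (29 − 2 = 27). 3/4 of 27 = 20.25, rounded up to 21, so 21 affirmative votes are needed; 20 voted in favor. Not satisfied.

Invalid — vote requirement not satisfied.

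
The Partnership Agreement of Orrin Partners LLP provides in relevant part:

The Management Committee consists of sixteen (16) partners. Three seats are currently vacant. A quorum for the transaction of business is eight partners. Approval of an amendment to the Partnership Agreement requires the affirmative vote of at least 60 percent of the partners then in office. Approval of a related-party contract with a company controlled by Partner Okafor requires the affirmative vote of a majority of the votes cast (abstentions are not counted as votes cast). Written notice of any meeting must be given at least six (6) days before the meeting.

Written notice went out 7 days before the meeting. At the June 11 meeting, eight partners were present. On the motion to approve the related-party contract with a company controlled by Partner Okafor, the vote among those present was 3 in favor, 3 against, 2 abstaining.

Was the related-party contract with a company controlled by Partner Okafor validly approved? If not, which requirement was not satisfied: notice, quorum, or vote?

Notice: 7 days given; 6 required (7 ≥ 6). Satisfied.
Quorum: 8 present; quorum is 8. Satisfied.
Vote: the related-party contract with a company controlled by Partner Okafor requires a majority of the votes cast (8 present − 2 abstaining = 6). A majority of 6 is 4, so 4 affirmative votes are needed; 3 voted in favor. Not satisfied.

Invalid — vote requirement not satisfied.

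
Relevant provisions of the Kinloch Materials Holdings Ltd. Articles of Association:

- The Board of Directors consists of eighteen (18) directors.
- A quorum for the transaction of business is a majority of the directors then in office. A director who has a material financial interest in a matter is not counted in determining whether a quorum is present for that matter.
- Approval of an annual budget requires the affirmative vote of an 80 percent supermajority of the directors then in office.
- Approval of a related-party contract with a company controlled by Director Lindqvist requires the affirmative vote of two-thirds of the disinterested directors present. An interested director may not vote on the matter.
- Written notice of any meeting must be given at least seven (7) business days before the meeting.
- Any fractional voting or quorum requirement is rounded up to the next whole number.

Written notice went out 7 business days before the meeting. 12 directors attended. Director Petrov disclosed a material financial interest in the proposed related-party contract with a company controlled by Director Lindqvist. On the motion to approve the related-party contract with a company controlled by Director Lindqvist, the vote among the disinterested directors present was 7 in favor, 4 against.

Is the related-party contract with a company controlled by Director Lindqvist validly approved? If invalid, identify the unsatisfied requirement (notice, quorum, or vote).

Notice: 7 business days given; 7 required (7 ≥ 7). Satisfied.
Quorum: 12 present, but the 1 interested director does not count, leaving 11. Quorum is 10. Satisfied.
Vote: the related-party contract with a company controlled by Director Lindqvist requires two-thirds of the disinterested directors present (12 − 1 = 11). 2/3 of 11 = 7.33, rounded up to 8, so 8 affirmative votes are needed; 7 voted in favor. Not satisfied.

Invalid — vote requirement not satisfied.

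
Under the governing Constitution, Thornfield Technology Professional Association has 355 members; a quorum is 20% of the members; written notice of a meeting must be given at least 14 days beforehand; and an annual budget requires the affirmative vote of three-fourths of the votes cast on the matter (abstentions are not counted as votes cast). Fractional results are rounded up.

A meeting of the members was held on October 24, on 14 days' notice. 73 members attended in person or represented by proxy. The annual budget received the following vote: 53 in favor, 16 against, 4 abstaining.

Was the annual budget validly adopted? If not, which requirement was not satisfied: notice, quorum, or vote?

Valid — all requirements satisfied.

Notice: 14 days given; 14 required. Satisfied.
Quorum: 20% of 355 = 71; 73 present. Satisfied.
Vote: requires three-fourths of the votes cast (73 − 4 abstaining = 69); 3/4 of 69 = 51.75, rounded up to 52, so 52 needed; 53 in favor. Satisfied.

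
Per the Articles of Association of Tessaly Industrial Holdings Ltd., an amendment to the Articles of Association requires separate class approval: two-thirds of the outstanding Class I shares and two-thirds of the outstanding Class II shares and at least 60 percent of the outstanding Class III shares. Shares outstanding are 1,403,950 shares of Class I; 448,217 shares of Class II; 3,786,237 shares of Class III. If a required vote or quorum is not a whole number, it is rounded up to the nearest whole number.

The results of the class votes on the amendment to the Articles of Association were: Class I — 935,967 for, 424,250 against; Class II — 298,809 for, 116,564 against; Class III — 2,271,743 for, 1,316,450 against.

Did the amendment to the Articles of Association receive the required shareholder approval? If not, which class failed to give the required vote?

Not approved — the Class II shares did not give the required vote.

Class I: 2/3 of 1403950 = 935966.67, rounded up to 935967; 935,967 required, 935,967 in favor — approved.
Class II: 2/3 of 448217 = 298811.33, rounded up to 298812; 298,812 required, 298,809 in favor — not approved.
Class III: 3/5 of 3786237 = 2271742.20, rounded up to 2271743; 2,271,743 required, 2,271,743 in favor — approved.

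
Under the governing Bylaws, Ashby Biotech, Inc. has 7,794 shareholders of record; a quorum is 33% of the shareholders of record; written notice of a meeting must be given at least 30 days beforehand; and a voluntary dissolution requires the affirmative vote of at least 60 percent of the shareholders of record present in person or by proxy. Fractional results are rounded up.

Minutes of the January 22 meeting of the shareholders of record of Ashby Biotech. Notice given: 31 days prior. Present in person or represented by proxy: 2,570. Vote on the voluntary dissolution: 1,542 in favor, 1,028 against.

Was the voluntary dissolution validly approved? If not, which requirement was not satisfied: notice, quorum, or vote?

Notice: 31 days given; 30 required. Satisfied.
Quorum: 33% of 7,794 = 2,572.02, rounded up to 2,573; 2,570 present. Not satisfied.
Vote: requires three-fifths of those present (2,570); 3/5 of 2570 = 1542, so 1,542 needed; 1,542 in favor. Satisfied.

Invalid — quorum requirement not satisfied.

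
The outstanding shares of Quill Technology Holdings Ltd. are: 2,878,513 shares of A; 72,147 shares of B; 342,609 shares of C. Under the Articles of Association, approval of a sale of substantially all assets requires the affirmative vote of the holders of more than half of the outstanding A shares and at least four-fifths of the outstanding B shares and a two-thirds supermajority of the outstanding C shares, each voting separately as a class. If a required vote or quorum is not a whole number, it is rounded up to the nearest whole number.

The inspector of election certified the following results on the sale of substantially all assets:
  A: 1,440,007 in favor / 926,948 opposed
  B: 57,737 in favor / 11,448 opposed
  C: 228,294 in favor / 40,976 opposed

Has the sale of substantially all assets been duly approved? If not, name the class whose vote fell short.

A: a majority of 2878513 is 1439257; 1,439,257 required, 1,440,007 in favor — approved.
B: 4/5 of 72147 = 57717.60, rounded up to 57718; 57,718 required, 57,737 in favor — approved.
C: 2/3 of 342609 = 228406; 228,406 required, 228,294 in favor — not approved.

Not approved — the C shares did not give the required vote.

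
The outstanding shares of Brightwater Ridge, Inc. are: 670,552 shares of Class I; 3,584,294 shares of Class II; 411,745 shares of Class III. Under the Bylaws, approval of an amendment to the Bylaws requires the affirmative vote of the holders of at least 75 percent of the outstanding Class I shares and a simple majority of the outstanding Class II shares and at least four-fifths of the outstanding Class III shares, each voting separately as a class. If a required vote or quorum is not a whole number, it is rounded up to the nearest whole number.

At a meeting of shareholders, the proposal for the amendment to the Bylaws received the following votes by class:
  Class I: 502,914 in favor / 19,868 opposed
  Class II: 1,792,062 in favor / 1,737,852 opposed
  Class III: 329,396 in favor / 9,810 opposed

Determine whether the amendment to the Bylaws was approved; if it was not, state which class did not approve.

Class I: 3/4 of 670552 = 502914; 502,914 required, 502,914 in favor — approved.
Class II: a majority of 3584294 is 1792148; 1,792,148 required, 1,792,062 in favor — not approved.
Class III: 4/5 of 411745 = 329396; 329,396 required, 329,396 in favor — approved.

Not approved — the Class II shares did not give the required vote.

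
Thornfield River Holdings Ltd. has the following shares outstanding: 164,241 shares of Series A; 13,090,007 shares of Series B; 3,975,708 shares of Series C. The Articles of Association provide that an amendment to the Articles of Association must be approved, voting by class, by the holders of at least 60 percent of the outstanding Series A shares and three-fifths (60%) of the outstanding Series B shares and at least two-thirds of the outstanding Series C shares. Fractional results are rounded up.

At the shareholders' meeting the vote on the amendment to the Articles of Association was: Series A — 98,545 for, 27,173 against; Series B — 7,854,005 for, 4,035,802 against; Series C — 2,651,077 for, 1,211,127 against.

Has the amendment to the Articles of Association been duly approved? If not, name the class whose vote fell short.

Approved — every class gave the required vote.

Series A: 3/5 of 164241 = 98544.60, rounded up to 98545; 98,545 required, 98,545 in favor — approved.
Series B: 3/5 of 13090007 = 7854004.20, rounded up to 7854005; 7,854,005 required, 7,854,005 in favor — approved.
Series C: 2/3 of 3975708 = 2650472; 2,650,472 required, 2,651,077 in favor — approved.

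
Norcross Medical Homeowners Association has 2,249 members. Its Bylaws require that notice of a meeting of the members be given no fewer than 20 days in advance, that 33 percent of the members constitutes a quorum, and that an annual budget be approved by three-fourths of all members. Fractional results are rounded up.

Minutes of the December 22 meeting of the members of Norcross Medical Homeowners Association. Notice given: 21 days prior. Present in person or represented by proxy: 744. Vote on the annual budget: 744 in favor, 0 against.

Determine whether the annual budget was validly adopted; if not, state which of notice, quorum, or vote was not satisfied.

Notice: 21 days given; 20 required. Satisfied.
Quorum: 33% of 2,249 = 742.17, rounded up to 743; 744 present. Satisfied.
Vote: requires three-fourths of all members (2,249); 3/4 of 2249 = 1686.75, rounded up to 1687, so 1,687 needed; 744 in favor. Not satisfied.

Invalid — vote requirement not satisfied.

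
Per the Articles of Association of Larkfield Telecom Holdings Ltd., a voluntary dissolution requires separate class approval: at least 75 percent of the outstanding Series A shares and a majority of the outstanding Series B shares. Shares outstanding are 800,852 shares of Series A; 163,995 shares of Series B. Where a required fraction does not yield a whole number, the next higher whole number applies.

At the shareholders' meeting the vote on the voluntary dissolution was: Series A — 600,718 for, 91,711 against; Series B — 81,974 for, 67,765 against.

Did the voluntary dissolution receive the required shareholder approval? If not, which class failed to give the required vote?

Series A: 3/4 of 800852 = 600639; 600,639 required, 600,718 in favor — approved.
Series B: a majority of 163995 is 81998; 81,998 required, 81,974 in favor — not approved.

Not approved — the Series B shares did not give the required vote.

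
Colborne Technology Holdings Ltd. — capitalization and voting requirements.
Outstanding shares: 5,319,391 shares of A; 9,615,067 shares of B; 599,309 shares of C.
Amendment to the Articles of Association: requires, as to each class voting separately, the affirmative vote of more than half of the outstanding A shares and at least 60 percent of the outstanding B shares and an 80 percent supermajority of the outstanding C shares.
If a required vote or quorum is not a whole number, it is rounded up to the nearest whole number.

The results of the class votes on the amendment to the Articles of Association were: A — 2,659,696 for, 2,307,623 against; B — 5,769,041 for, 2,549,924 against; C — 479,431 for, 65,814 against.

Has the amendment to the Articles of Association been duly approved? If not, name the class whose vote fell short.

A: a majority of 5319391 is 2659696; 2,659,696 required, 2,659,696 in favor — approved.
B: 3/5 of 9615067 = 5769040.20, rounded up to 5769041; 5,769,041 required, 5,769,041 in favor — approved.
C: 4/5 of 599309 = 479447.20, rounded up to 479448; 479,448 required, 479,431 in favor — not approved.

Not approved — the C shares did not give the required vote.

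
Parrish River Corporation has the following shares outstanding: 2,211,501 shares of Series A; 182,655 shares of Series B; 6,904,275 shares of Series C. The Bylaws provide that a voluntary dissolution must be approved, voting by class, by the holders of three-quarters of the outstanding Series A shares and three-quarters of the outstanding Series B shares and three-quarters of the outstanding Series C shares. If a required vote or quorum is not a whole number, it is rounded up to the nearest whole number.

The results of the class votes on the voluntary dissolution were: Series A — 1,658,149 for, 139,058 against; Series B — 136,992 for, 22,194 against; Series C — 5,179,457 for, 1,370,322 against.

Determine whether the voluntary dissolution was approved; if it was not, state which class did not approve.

Series A: 3/4 of 2211501 = 1658625.75, rounded up to 1658626; 1,658,626 required, 1,658,149 in favor — not approved.
Series B: 3/4 of 182655 = 136991.25, rounded up to 136992; 136,992 required, 136,992 in favor — approved.
Series C: 3/4 of 6904275 = 5178206.25, rounded up to 5178207; 5,178,207 required, 5,179,457 in favor — approved.

Not approved — the Series A shares did not give the required vote.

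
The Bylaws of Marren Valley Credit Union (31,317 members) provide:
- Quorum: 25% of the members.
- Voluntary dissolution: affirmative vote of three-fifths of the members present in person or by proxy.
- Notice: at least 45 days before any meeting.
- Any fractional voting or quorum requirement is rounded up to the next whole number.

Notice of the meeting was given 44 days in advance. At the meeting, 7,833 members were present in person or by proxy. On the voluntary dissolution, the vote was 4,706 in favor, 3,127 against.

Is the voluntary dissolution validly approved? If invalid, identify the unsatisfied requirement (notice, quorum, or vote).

Invalid — notice requirement not satisfied.

Notice: 44 days given; 45 required. Not satisfied.
Quorum: 25% of 31,317 = 7,829.25, rounded up to 7,830; 7,833 present. Satisfied.
Vote: requires three-fifths of those present (7,833); 3/5 of 7833 = 4699.80, rounded up to 4700, so 4,700 needed; 4,706 in favor. Satisfied.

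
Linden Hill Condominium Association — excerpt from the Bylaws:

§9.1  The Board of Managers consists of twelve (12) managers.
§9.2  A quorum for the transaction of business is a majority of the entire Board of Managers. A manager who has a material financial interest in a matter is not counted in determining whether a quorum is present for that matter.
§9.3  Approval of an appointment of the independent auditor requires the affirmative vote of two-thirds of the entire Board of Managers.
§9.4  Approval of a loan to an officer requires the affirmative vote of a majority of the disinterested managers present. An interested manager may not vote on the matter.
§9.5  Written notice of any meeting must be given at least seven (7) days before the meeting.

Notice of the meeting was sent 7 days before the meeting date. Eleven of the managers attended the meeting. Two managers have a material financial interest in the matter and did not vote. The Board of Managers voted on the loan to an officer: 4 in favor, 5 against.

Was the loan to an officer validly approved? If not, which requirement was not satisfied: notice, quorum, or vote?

Invalid — vote requirement not satisfied.

Notice: 7 days given; 7 required (7 ≥ 7). Satisfied.
Quorum: 11 present, but the 2 interested managers do not count, leaving 9. Quorum is 7. Satisfied.
Vote: the loan to an officer requires a majority of the disinterested managers present (11 − 2 = 9). A majority of 9 is 5, so 5 affirmative votes are needed; 4 voted in favor. Not satisfied.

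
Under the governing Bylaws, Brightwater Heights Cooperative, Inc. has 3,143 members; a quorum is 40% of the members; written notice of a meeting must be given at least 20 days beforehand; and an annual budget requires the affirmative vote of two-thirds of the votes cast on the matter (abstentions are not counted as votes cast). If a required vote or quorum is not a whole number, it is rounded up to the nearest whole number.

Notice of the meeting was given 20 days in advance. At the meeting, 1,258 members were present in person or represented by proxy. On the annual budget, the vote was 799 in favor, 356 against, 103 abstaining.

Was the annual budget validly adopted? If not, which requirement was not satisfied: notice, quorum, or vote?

Notice: 20 days given; 20 required. Satisfied.
Quorum: 40% of 3,143 = 1,257.20, rounded up to 1,258; 1,258 present. Satisfied.
Vote: requires two-thirds of the votes cast (1,258 − 103 abstaining = 1,155); 2/3 of 1155 = 770, so 770 needed; 799 in favor. Satisfied.

Valid — all requirements satisfied.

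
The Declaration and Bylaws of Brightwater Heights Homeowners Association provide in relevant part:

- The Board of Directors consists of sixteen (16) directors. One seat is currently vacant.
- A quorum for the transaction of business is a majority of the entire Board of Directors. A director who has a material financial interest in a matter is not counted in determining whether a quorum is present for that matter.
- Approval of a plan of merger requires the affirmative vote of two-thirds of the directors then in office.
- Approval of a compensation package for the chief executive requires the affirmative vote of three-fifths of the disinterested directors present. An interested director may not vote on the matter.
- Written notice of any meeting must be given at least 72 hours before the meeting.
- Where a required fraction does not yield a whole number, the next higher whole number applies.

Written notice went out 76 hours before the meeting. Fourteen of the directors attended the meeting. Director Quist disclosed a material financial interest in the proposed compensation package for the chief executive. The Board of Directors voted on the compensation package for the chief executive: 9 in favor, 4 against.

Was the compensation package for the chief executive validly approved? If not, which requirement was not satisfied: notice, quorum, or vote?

Valid — all requirements satisfied.

Notice: 76 hours given; 72 required (76 ≥ 72). Satisfied.
Quorum: 14 present, but the 1 interested director does not count, leaving 13. Quorum is 9. Satisfied.
Vote: the compensation package for the chief executive requires three-fifths of the disinterested directors present (14 − 1 = 13). 3/5 of 13 = 7.80, rounded up to 8, so 8 affirmative votes are needed; 9 voted in favor. Satisfied.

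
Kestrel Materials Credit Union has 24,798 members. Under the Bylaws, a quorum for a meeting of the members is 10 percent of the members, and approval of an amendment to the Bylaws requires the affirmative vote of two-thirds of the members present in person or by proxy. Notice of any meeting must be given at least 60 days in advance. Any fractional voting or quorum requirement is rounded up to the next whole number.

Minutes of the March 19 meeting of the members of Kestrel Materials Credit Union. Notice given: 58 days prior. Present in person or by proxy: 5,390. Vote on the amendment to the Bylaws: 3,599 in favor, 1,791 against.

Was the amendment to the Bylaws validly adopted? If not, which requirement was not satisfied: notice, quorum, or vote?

Invalid — notice requirement not satisfied.

Notice: 58 days given; 60 required. Not satisfied.
Quorum: 10% of 24,798 = 2,479.80, rounded up to 2,480; 5,390 present. Satisfied.
Vote: requires two-thirds of those present (5,390); 2/3 of 5390 = 3593.33, rounded up to 3594, so 3,594 needed; 3,599 in favor. Satisfied.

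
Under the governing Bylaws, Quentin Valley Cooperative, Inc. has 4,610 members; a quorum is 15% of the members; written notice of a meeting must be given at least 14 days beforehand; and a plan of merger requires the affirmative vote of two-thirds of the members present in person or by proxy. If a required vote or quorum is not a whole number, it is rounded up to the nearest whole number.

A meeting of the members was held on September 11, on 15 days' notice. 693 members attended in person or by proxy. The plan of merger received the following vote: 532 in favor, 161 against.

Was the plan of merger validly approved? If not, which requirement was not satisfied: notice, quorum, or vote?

Valid — all requirements satisfied.

Notice: 15 days given; 14 required. Satisfied.
Quorum: 15% of 4,610 = 691.50, rounded up to 692; 693 present. Satisfied.
Vote: requires two-thirds of those present (693); 2/3 of 693 = 462, so 462 needed; 532 in favor. Satisfied.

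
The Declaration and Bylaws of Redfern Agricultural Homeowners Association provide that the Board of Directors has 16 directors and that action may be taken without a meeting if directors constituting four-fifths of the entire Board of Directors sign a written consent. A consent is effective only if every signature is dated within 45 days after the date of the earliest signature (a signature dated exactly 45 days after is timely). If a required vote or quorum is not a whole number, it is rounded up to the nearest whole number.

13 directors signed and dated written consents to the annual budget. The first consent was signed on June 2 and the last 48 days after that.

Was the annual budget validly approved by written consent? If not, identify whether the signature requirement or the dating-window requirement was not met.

Not effective — dating-window requirement not satisfied.

Signatures required: four-fifths of 16 — 4/5 of 16 = 12.80, rounded up to 13, so 13 needed; 13 signed. Sufficient.
Dating window: the latest signature is 48 days after the earliest; the limit is 45 days. Outside the window.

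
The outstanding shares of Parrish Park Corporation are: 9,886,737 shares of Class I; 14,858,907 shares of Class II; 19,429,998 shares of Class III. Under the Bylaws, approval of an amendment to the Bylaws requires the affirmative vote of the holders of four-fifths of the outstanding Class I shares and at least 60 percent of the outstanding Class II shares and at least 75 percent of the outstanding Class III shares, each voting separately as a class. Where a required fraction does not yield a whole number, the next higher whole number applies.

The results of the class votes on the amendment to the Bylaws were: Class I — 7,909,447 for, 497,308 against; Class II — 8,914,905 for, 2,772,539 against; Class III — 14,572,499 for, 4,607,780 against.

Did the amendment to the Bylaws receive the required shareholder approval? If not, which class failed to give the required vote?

Class I: 4/5 of 9886737 = 7909389.60, rounded up to 7909390; 7,909,390 required, 7,909,447 in favor — approved.
Class II: 3/5 of 14858907 = 8915344.20, rounded up to 8915345; 8,915,345 required, 8,914,905 in favor — not approved.
Class III: 3/4 of 19429998 = 14572498.50, rounded up to 14572499; 14,572,499 required, 14,572,499 in favor — approved.

Not approved — the Class II shares did not give the required vote.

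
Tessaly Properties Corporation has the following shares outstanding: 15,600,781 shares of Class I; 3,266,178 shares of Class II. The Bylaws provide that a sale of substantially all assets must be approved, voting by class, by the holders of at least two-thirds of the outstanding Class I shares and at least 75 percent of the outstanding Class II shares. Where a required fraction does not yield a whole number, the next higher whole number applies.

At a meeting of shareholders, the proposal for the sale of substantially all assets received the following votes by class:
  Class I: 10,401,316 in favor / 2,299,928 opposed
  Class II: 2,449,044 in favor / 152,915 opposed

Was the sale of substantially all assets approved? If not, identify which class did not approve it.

Not approved — the Class II shares did not give the required vote.

Class I: 2/3 of 15600781 = 10400520.67, rounded up to 10400521; 10,400,521 required, 10,401,316 in favor — approved.
Class II: 3/4 of 3266178 = 2449633.50, rounded up to 2449634; 2,449,634 required, 2,449,044 in favor — not approved.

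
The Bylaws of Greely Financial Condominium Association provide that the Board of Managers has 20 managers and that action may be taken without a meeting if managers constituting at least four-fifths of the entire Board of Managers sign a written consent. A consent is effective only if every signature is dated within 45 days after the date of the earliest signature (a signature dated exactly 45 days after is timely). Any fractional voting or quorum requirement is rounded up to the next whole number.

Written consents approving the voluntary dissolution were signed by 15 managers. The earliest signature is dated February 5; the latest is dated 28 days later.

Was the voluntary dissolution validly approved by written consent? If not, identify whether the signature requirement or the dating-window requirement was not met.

Not effective — insufficient signatures.

Signatures required: at least four-fifths of 20 — 4/5 of 20 = 16, so 16 needed; 15 signed. Insufficient.
Dating window: the latest signature is 28 days after the earliest; the limit is 45 days. Within the window.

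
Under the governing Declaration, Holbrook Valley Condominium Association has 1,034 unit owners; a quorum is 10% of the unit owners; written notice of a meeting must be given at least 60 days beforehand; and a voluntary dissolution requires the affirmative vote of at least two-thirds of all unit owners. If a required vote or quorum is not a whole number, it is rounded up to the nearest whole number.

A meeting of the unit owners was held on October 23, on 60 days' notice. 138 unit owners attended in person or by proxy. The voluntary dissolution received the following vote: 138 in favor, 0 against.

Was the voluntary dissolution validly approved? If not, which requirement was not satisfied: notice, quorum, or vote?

Notice: 60 days given; 60 required. Satisfied.
Quorum: 10% of 1,034 = 103.40, rounded up to 104; 138 present. Satisfied.
Vote: requires two-thirds of all unit owners (1,034); 2/3 of 1034 = 689.33, rounded up to 690, so 690 needed; 138 in favor. Not satisfied.

Invalid — vote requirement not satisfied.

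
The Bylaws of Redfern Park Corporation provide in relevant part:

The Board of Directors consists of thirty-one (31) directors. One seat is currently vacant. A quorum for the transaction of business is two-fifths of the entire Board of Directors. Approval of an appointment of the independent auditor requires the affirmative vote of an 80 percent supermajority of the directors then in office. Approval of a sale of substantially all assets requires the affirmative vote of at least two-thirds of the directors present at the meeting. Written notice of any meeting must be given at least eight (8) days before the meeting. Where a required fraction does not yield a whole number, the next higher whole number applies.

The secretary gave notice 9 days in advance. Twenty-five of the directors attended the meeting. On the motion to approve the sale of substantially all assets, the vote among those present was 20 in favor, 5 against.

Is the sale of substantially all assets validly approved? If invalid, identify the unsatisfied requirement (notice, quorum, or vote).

Notice: 9 days given; 8 required (9 ≥ 8). Satisfied.
Quorum: 25 present; quorum is 13. Satisfied.
Vote: the sale of substantially all assets requires two-thirds of the directors present (25). 2/3 of 25 = 16.67, rounded up to 17, so 17 affirmative votes are needed; 20 voted in favor. Satisfied.

Valid — all requirements satisfied.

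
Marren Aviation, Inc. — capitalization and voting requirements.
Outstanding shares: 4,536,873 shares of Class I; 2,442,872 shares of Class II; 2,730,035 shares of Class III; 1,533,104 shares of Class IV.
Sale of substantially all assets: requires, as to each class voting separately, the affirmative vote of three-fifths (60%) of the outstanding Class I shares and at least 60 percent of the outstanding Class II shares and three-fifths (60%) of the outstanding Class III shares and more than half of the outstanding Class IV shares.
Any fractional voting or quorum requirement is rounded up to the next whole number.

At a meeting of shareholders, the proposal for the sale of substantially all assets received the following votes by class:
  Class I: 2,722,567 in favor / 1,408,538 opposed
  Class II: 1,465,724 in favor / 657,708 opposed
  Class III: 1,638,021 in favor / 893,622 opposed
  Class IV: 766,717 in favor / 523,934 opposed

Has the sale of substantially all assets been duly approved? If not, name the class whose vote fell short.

Approved — every class gave the required vote.

Class I: 3/5 of 4536873 = 2722123.80, rounded up to 2722124; 2,722,124 required, 2,722,567 in favor — approved.
Class II: 3/5 of 2442872 = 1465723.20, rounded up to 1465724; 1,465,724 required, 1,465,724 in favor — approved.
Class III: 3/5 of 2730035 = 1638021; 1,638,021 required, 1,638,021 in favor — approved.
Class IV: a majority of 1533104 is 766553; 766,553 required, 766,717 in favor — approved.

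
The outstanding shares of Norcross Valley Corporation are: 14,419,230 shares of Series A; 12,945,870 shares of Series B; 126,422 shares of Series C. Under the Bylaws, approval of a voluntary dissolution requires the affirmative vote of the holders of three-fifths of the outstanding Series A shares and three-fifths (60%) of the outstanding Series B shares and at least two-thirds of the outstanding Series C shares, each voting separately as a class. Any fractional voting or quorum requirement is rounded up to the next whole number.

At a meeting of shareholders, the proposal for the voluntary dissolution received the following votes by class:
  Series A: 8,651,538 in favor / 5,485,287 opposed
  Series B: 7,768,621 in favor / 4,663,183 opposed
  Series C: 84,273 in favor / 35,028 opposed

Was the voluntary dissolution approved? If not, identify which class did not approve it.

Series A: 3/5 of 14419230 = 8651538; 8,651,538 required, 8,651,538 in favor — approved.
Series B: 3/5 of 12945870 = 7767522; 7,767,522 required, 7,768,621 in favor — approved.
Series C: 2/3 of 126422 = 84281.33, rounded up to 84282; 84,282 required, 84,273 in favor — not approved.

Not approved — the Series C shares did not give the required vote.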